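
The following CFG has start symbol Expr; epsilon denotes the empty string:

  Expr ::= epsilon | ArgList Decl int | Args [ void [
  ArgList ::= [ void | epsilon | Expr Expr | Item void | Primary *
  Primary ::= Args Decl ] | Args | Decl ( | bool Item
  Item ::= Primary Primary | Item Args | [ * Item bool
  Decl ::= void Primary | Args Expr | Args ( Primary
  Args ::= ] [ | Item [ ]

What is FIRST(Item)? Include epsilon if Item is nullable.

From Item ::= Primary Primary: add FIRST(Primary) = { [, ], bool, void }.
From Item ::= Item Args: add FIRST(Item) = { [, ], bool, void }.
Item ::= [ * Item bool contributes {[}.
Union: FIRST(Item) = { [, ], bool, void }.

{ [, ], bool, void }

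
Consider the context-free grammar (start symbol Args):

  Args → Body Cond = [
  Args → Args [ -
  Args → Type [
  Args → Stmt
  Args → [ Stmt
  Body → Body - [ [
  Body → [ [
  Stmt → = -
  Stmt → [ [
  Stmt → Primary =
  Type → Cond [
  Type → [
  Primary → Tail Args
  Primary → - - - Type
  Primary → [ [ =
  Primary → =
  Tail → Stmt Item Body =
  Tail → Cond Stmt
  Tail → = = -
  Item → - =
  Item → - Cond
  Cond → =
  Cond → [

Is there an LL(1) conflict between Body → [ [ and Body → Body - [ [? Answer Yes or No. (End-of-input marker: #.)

Yes

FIRST([ [) = { [ } and FIRST(Body - [ [) = { [ }.
Both contain [, so the two alternatives are not disjoint — LL(1) conflict.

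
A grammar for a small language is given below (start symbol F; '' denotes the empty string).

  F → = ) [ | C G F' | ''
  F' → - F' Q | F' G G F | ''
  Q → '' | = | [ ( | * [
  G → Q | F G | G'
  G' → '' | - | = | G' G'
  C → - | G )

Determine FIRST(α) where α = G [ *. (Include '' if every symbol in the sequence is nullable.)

{ ), *, -, =, [ }

Add FIRST(G)\{''} = { ), *, -, =, [ }; G is nullable, continue.
[ is a terminal; add {[} and stop.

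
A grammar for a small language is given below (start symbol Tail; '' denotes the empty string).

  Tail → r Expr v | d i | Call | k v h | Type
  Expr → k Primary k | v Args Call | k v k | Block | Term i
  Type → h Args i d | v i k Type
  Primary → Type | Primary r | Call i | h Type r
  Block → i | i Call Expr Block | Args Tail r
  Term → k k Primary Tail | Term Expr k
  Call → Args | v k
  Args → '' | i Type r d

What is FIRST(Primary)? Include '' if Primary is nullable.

From Primary → Type: add FIRST(Type) = { h, v }.
From Primary → Primary r: add FIRST(Primary) = { h, i, v }.
From Primary → Call i: Call nullable, take FIRST(Call) ∪ {i} = { i, v }.
Primary → h Type r contributes {h}.
Union: FIRST(Primary) = { h, i, v }.

{ h, i, v }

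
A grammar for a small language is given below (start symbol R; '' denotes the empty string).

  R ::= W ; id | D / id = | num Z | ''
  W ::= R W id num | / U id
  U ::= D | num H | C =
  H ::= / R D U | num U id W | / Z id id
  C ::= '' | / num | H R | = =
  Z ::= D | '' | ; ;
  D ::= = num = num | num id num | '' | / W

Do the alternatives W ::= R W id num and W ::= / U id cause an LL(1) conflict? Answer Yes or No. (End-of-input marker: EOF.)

FIRST(R W id num) = { /, =, num } and FIRST(/ U id) = { / }.
Both contain /, so the two alternatives are not disjoint — LL(1) conflict.

Yes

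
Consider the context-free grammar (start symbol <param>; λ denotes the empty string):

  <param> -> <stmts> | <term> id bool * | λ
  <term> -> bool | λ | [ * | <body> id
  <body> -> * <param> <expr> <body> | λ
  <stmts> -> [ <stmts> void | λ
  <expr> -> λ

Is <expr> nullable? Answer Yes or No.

<expr> has an λ-production, so <expr> ⇒ λ.

Yes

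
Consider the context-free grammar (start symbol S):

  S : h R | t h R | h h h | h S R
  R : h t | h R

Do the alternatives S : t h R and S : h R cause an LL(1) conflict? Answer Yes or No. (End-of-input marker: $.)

No

FIRST(t h R) = { t } and FIRST(h R) = { h }.
The FIRST sets are disjoint and neither alternative is nullable — no conflict.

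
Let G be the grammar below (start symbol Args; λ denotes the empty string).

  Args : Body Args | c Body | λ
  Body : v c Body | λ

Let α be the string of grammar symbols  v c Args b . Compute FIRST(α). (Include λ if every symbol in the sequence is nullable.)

{ v }

v is a terminal; add {v} and stop.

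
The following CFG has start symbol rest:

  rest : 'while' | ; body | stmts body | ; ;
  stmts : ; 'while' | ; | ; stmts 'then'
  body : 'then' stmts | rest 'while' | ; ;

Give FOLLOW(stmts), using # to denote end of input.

In rest : stmts body: add FIRST(body) = { 'then', 'while', ; }.
In stmts : ; stmts 'then': add FIRST('then') = { 'then' }.
In body : 'then' stmts: stmts is at the end, add FOLLOW(body) = { #, 'while' }.
Union: FOLLOW(stmts) = { #, 'then', 'while', ; }.

{ #, 'then', 'while', ; }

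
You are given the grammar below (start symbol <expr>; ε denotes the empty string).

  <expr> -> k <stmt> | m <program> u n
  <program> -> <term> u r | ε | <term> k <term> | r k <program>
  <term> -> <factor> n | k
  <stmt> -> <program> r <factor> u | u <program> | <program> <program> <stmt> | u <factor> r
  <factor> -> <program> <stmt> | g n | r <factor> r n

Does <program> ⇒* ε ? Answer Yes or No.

Yes

<program> has an ε-production, so <program> ⇒ ε.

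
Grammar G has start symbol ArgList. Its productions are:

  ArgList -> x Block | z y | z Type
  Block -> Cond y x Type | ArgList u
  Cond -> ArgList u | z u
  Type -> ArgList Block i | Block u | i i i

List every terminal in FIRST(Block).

{ x, z }

From Block -> Cond y x Type: add FIRST(Cond) = { x, z }.
From Block -> ArgList u: add FIRST(ArgList) = { x, z }.
Union: FIRST(Block) = { x, z }.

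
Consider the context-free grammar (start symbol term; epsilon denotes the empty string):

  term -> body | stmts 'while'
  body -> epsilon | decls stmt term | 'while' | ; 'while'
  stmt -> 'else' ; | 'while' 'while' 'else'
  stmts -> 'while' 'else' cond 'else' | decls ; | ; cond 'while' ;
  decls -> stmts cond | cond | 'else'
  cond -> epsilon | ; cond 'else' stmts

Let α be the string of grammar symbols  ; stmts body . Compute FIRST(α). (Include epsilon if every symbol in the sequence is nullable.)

{ ; }

; is a terminal; add {;} and stop.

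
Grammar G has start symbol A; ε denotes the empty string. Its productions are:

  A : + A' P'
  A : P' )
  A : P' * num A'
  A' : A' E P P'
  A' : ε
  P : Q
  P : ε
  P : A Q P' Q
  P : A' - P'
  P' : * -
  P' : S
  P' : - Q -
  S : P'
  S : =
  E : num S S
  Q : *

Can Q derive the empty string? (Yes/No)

Nullable nonterminals: A', P.
No production of Q has an RHS whose symbols are all nullable, so Q is not nullable.

No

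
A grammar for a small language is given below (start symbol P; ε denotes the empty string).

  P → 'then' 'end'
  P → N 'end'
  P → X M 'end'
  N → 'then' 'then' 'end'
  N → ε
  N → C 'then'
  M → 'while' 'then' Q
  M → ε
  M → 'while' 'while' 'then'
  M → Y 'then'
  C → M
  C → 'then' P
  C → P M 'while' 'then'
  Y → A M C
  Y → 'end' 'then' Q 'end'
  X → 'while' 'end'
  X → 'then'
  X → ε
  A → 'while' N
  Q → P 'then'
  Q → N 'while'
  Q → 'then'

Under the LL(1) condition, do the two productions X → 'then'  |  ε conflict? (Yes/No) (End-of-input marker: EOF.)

FIRST('then') = { 'then' } and FIRST(ε) = { ε }.
The second is nullable but FOLLOW(X) = { 'end', 'while' } is disjoint from FIRST of the first.

No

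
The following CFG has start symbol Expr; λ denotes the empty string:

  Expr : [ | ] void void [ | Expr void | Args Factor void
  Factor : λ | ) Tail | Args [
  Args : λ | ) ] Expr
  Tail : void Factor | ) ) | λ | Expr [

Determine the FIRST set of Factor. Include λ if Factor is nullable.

Factor : λ contributes λ.
Factor : ) Tail contributes {)}.
From Factor : Args [: Args nullable, take FIRST(Args) ∪ {[} = { ), [ }.
Union: FIRST(Factor) = { ), [, λ }.

{ ), [, λ }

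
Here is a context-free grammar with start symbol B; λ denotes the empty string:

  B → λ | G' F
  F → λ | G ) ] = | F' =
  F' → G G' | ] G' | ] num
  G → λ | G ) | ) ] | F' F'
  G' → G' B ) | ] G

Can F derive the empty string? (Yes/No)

Yes

F has an λ-production, so F ⇒ λ.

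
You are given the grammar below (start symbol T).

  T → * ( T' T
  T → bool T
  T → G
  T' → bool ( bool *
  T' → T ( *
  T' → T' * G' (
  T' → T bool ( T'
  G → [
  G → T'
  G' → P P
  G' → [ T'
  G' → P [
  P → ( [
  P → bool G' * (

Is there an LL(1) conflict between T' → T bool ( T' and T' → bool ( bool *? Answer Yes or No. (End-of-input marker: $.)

FIRST(T bool ( T') = { *, [, bool } and FIRST(bool ( bool *) = { bool }.
Both contain bool, so the two alternatives are not disjoint — LL(1) conflict.

Yes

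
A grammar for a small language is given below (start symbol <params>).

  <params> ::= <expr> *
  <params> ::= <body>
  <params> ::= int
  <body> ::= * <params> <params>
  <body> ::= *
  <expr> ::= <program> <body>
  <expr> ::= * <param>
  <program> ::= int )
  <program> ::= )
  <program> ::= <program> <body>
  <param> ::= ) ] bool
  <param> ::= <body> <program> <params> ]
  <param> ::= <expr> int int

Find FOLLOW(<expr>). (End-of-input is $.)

{ *, int }

In <params> ::= <expr> *: add FIRST(*) = { * }.
In <param> ::= <expr> int int: add FIRST(int int) = { int }.
Union: FOLLOW(<expr>) = { *, int }.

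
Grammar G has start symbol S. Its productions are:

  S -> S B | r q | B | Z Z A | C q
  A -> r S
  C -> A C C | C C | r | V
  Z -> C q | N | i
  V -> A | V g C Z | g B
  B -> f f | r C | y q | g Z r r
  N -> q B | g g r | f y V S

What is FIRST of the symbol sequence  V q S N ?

{ g, r }

Add FIRST(V) = { g, r }; V is not nullable, stop.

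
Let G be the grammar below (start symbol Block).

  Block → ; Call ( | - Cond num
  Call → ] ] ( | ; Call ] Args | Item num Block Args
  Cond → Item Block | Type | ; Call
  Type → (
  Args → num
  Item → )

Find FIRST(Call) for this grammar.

Call → ] ] ( contributes {]}.
Call → ; Call ] Args contributes {;}.
From Call → Item num Block Args: add FIRST(Item) = { ) }.
Union: FIRST(Call) = { ), ;, ] }.

{ ), ;, ] }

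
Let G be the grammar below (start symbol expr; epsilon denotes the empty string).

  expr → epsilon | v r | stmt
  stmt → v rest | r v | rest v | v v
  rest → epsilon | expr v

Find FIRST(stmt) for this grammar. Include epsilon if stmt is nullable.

stmt → v rest contributes {v}.
stmt → r v contributes {r}.
From stmt → rest v: rest nullable, take FIRST(rest) ∪ {v} = { r, v }.
stmt → v v contributes {v}.
Union: FIRST(stmt) = { r, v }.

{ r, v }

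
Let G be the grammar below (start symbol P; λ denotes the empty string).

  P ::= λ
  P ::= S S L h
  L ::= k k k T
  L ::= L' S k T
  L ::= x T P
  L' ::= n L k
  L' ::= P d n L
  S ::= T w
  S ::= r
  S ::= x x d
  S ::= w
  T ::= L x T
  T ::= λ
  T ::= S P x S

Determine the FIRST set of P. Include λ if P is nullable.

P ::= λ contributes λ.
From P ::= S S L h: add FIRST(S) = { d, k, n, r, w, x }.
Union: FIRST(P) = { d, k, n, r, w, x, λ }.

{ d, k, n, r, w, x, λ }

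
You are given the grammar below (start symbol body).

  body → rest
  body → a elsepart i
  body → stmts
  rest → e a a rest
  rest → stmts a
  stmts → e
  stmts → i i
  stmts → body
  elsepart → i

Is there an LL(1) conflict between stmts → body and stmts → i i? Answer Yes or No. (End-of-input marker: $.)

FIRST(body) = { a, e, i } and FIRST(i i) = { i }.
Both contain i, so the two alternatives are not disjoint — LL(1) conflict.

Yes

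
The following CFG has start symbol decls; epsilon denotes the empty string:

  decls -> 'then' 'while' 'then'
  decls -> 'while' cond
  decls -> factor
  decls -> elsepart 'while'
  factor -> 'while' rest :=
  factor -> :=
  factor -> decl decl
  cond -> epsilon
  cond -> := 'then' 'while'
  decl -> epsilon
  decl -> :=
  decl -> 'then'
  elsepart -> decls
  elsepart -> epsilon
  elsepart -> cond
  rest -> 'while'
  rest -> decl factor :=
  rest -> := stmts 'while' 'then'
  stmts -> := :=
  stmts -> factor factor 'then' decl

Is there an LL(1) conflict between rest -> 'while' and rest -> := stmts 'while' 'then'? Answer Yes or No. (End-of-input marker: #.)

FIRST('while') = { 'while' } and FIRST(:= stmts 'while' 'then') = { := }.
The FIRST sets are disjoint and neither alternative is nullable — no conflict.

No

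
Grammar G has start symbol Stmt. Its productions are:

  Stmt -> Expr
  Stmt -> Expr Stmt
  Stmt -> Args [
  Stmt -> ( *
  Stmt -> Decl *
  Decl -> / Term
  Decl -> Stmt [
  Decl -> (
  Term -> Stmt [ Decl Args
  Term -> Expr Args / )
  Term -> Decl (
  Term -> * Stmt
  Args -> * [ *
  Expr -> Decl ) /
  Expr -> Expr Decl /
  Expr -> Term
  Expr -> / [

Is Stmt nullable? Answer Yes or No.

No nonterminal in this grammar is nullable.
No production of Stmt has an RHS whose symbols are all nullable, so Stmt is not nullable.

No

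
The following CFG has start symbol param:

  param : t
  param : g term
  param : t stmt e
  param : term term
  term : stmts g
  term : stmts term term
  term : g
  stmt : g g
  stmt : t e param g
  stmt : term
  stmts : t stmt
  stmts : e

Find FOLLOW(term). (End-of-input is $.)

In param : g term: term is at the end, add FOLLOW(param) = { $, g }.
In param : term term: add FIRST(term) = { e, g, t }.
In param : term term: term is at the end, add FOLLOW(param) = { $, g }.
In term : stmts term term: add FIRST(term) = { e, g, t }.
In term : stmts term term: term is at the end, add FOLLOW(term) = { $, e, g, t }.
In stmt : term: term is at the end, add FOLLOW(stmt) = { e, g, t }.
Union: FOLLOW(term) = { $, e, g, t }.

{ $, e, g, t }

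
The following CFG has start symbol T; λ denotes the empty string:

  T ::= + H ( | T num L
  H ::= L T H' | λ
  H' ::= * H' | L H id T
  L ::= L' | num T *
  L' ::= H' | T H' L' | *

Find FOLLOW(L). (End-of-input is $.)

{ $, (, *, +, id, num }

In T ::= T num L: L is at the end, add FOLLOW(T) = { $, (, *, +, id, num }.
In H ::= L T H': add FIRST(T H') = { + }.
In H' ::= L H id T: add FIRST(H id T) = { *, +, id, num }.
Union: FOLLOW(L) = { $, (, *, +, id, num }.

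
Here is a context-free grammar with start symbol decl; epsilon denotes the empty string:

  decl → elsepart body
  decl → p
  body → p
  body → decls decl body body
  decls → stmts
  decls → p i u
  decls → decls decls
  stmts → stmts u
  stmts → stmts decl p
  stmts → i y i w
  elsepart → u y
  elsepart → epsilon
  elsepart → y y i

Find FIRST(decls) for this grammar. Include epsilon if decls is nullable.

{ i, p }

From decls → stmts: add FIRST(stmts) = { i }.
decls → p i u contributes {p}.
From decls → decls decls: add FIRST(decls) = { i, p }.
Union: FIRST(decls) = { i, p }.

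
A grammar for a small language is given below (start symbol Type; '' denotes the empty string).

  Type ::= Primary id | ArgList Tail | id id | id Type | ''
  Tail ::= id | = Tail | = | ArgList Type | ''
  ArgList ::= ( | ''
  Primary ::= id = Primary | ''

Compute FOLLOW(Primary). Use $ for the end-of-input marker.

{ id }

In Type ::= Primary id: add FIRST(id) = { id }.
In Primary ::= id = Primary: Primary is at the end, add FOLLOW(Primary) = { id }.
Union: FOLLOW(Primary) = { id }.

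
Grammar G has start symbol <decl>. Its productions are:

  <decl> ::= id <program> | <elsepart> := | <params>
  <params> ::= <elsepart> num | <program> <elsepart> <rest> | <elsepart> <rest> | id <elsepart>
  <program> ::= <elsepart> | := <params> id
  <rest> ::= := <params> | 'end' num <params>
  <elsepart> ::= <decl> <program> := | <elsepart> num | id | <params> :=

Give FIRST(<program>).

From <program> ::= <elsepart>: add FIRST(<elsepart>) = { :=, id }.
<program> ::= := <params> id contributes {:=}.
Union: FIRST(<program>) = { :=, id }.

{ :=, id }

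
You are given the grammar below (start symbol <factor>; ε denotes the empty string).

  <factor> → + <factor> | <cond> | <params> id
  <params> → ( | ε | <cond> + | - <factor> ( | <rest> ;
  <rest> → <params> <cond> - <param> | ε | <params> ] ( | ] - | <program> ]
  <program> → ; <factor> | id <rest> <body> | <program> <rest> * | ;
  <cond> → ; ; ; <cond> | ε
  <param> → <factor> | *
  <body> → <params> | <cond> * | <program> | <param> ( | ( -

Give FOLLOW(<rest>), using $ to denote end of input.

{ (, *, +, -, ;, ], id }

In <params> → <rest> ;: add FIRST(;) = { ; }.
In <program> → id <rest> <body>: add FIRST(<body>)\{ε} = { (, *, +, -, ;, ], id }.
  Since <body> is nullable, also add FOLLOW(<program>) = { (, *, +, -, ;, ], id }.
In <program> → <program> <rest> *: add FIRST(*) = { * }.
Union: FOLLOW(<rest>) = { (, *, +, -, ;, ], id }.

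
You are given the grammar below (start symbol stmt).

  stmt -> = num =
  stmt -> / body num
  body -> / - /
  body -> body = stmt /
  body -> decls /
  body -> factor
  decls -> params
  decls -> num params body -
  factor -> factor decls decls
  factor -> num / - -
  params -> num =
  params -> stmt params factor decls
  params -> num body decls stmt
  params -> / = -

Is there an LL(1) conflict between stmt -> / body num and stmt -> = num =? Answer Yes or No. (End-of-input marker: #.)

FIRST(/ body num) = { / } and FIRST(= num =) = { = }.
The FIRST sets are disjoint and neither alternative is nullable — no conflict.

No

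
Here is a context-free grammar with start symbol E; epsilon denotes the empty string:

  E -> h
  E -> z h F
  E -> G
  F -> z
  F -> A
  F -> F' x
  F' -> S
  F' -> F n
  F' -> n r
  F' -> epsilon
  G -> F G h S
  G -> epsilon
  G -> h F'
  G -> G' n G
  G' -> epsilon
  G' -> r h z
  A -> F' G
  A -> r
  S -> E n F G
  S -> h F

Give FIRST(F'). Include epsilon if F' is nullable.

{ h, n, r, x, z, epsilon }

From F' -> S: add FIRST(S) = { h, n, r, x, z }.
From F' -> F n: F nullable, take FIRST(F) ∪ {n} = { h, n, r, x, z }.
F' -> n r contributes {n}.
F' -> epsilon contributes epsilon.
Union: FIRST(F') = { h, n, r, x, z, epsilon }.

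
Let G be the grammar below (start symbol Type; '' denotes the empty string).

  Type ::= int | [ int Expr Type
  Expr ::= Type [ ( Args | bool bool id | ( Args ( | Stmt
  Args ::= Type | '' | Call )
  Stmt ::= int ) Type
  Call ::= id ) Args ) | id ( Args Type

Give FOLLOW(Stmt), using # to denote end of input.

In Expr ::= Stmt: Stmt is at the end, add FOLLOW(Expr) = { [, int }.
Union: FOLLOW(Stmt) = { [, int }.

{ [, int }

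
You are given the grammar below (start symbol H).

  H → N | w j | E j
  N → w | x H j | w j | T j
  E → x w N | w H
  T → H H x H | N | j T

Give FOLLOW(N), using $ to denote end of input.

In H → N: N is at the end, add FOLLOW(H) = { $, j, w, x }.
In E → x w N: N is at the end, add FOLLOW(E) = { j }.
In T → N: N is at the end, add FOLLOW(T) = { j }.
Union: FOLLOW(N) = { $, j, w, x }.

{ $, j, w, x }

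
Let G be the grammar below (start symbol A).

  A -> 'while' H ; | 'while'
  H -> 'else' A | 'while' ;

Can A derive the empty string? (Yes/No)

No

No nonterminal in this grammar is nullable.
No production of A has an RHS whose symbols are all nullable, so A is not nullable.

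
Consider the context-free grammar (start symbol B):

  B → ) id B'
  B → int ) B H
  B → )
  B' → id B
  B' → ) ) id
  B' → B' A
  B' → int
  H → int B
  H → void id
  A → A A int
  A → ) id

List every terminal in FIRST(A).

From A → A A int: add FIRST(A) = { ) }.
A → ) id contributes {)}.
Union: FIRST(A) = { ) }.

{ ) }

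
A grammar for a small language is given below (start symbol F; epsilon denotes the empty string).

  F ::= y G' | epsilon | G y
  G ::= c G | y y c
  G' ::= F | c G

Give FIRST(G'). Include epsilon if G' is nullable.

{ c, y, epsilon }

From G' ::= F: add FIRST(F) = { c, y, epsilon } (including epsilon since F is nullable).
G' ::= c G contributes {c}.
Union: FIRST(G') = { c, y, epsilon }.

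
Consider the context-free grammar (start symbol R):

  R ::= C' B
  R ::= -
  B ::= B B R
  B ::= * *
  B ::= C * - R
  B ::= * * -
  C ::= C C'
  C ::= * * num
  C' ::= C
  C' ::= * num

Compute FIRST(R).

{ *, - }

From R ::= C' B: add FIRST(C') = { * }.
R ::= - contributes {-}.
Union: FIRST(R) = { *, - }.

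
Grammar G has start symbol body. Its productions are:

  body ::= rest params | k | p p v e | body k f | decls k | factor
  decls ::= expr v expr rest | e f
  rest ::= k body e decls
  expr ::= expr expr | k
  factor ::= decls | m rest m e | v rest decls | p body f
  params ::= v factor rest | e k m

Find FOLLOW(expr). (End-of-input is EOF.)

In decls ::= expr v expr rest: add FIRST(v expr rest) = { v }.
In decls ::= expr v expr rest: add FIRST(rest) = { k }.
In expr ::= expr expr: add FIRST(expr) = { k }.
In expr ::= expr expr: expr is at the end, add FOLLOW(expr) = { k, v }.
Union: FOLLOW(expr) = { k, v }.

{ k, v }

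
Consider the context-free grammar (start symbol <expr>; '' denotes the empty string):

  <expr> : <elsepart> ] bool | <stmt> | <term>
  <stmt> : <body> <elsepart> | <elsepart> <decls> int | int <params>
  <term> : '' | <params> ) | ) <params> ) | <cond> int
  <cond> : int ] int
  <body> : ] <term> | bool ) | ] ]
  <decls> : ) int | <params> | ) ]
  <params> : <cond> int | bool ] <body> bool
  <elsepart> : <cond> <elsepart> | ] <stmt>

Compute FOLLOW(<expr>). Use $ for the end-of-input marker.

<expr> is the start symbol, so $ ∈ FOLLOW(<expr>).
Union: FOLLOW(<expr>) = { $ }.

{ $ }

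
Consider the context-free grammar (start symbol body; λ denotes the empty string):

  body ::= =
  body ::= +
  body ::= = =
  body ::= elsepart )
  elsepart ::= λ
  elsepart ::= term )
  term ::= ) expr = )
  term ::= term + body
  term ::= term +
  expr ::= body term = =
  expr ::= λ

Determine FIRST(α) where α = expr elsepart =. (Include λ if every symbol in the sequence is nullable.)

{ ), +, = }

Add FIRST(expr)\{λ} = { ), +, = }; expr is nullable, continue.
Add FIRST(elsepart)\{λ} = { ) }; elsepart is nullable, continue.
= is a terminal; add {=} and stop.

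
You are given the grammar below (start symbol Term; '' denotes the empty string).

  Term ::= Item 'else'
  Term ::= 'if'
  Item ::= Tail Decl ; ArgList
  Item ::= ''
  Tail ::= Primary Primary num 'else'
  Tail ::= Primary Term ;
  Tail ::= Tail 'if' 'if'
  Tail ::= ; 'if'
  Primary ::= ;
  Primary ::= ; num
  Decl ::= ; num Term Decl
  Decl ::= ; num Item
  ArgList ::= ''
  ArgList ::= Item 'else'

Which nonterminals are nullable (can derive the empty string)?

Directly nullable (have an ''-production): Item, ArgList.
No other nonterminal has a production whose RHS symbols are all nullable.

{ ArgList, Item }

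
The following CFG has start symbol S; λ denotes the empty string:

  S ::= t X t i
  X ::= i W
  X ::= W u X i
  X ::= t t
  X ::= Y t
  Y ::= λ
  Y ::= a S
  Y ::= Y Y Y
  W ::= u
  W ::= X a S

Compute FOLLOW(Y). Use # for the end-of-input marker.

In X ::= Y t: add FIRST(t) = { t }.
In Y ::= Y Y Y: add FIRST(Y Y)\{λ} = { a }.
  Since Y Y is nullable, also add FOLLOW(Y) = { a, t }.
In Y ::= Y Y Y: add FIRST(Y)\{λ} = { a }.
  Since Y is nullable, also add FOLLOW(Y) = { a, t }.
In Y ::= Y Y Y: Y is at the end, add FOLLOW(Y) = { a, t }.
Union: FOLLOW(Y) = { a, t }.

{ a, t }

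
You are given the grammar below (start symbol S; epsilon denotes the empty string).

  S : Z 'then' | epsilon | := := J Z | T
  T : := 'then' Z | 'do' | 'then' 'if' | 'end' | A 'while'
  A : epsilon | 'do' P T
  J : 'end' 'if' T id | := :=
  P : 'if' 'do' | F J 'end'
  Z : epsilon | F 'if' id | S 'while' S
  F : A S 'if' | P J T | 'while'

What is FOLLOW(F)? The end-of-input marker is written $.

{ 'end', 'if', := }

In P : F J 'end': add FIRST(J 'end') = { 'end', := }.
In Z : F 'if' id: add FIRST('if' id) = { 'if' }.
Union: FOLLOW(F) = { 'end', 'if', := }.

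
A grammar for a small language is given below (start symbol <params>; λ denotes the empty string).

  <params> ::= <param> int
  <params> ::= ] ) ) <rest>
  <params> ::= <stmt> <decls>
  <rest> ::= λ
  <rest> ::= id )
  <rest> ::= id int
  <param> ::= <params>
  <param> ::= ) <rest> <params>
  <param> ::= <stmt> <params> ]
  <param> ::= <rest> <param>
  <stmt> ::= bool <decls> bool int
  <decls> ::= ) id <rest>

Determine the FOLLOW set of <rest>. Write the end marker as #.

In <params> ::= ] ) ) <rest>: <rest> is at the end, add FOLLOW(<params>) = { #, ], int }.
In <param> ::= ) <rest> <params>: add FIRST(<params>) = { ), ], bool, id }.
In <param> ::= <rest> <param>: add FIRST(<param>) = { ), ], bool, id }.
In <decls> ::= ) id <rest>: <rest> is at the end, add FOLLOW(<decls>) = { #, ], bool, int }.
Union: FOLLOW(<rest>) = { #, ), ], bool, id, int }.

{ #, ), ], bool, id, int }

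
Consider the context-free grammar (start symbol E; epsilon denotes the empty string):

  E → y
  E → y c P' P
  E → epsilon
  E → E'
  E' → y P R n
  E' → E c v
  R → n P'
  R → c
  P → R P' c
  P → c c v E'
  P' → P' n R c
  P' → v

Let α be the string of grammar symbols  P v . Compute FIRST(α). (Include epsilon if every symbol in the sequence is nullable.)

Add FIRST(P) = { c, n }; P is not nullable, stop.

{ c, n }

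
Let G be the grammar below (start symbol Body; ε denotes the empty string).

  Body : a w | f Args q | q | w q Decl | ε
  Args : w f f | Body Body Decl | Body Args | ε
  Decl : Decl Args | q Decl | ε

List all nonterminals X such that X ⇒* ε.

{ Args, Body, Decl }

Directly nullable (have an ε-production): Body, Args, Decl.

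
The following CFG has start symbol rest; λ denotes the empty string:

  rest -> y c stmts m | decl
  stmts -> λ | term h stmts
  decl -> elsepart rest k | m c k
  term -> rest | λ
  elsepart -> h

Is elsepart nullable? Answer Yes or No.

Nullable nonterminals: stmts, term.
No production of elsepart has an RHS whose symbols are all nullable, so elsepart is not nullable.

No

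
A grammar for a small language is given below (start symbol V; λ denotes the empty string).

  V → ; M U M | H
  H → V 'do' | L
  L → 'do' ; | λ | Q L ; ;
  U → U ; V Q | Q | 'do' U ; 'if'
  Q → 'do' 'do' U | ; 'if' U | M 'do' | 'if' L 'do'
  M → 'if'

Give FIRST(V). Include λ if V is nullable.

V → ; M U M contributes {;}.
From V → H: add FIRST(H) = { 'do', 'if', ;, λ } (including λ since H is nullable).
Union: FIRST(V) = { 'do', 'if', ;, λ }.

{ 'do', 'if', ;, λ }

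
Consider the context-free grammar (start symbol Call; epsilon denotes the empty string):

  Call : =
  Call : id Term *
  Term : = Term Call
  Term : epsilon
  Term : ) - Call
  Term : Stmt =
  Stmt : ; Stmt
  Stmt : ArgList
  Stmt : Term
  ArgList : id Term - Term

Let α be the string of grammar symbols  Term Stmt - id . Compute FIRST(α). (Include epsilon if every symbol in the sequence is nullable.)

Add FIRST(Term)\{epsilon} = { ), ;, =, id }; Term is nullable, continue.
Add FIRST(Stmt)\{epsilon} = { ), ;, =, id }; Stmt is nullable, continue.
- is a terminal; add {-} and stop.

{ ), -, ;, =, id }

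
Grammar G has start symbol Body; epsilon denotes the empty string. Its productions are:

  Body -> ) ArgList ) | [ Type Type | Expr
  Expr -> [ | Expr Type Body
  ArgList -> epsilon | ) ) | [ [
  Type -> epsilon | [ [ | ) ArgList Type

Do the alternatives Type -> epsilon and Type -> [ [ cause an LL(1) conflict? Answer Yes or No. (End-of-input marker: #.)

Yes

FIRST(epsilon) = { epsilon } and FIRST([ [) = { [ }.
The first alternative is nullable and FOLLOW(Type) = { #, ), [ } shares [ with FIRST of the second — conflict.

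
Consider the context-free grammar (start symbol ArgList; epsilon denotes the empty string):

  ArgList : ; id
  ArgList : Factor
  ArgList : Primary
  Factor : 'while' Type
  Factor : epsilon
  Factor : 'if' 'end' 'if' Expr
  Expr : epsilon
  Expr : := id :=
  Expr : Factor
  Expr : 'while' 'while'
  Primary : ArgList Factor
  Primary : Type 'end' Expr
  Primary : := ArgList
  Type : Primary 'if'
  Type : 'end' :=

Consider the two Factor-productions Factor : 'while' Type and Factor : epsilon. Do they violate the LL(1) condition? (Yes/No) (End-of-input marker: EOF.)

FIRST('while' Type) = { 'while' } and FIRST(epsilon) = { epsilon }.
The second alternative is nullable and FOLLOW(Factor) = { EOF, 'if', 'while' } shares 'while' with FIRST of the first — conflict.

Yes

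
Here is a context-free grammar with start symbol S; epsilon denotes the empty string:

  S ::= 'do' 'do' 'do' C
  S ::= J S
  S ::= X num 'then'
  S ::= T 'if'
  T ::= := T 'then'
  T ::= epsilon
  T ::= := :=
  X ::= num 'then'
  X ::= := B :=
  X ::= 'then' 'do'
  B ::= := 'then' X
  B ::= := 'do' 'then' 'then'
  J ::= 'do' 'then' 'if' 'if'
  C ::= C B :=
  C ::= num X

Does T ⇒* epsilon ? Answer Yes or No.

T has an epsilon-production, so T ⇒ epsilon.

Yes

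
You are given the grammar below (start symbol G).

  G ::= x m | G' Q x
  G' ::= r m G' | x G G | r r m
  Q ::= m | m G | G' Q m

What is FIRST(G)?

G ::= x m contributes {x}.
From G ::= G' Q x: add FIRST(G') = { r, x }.
Union: FIRST(G) = { r, x }.

{ r, x }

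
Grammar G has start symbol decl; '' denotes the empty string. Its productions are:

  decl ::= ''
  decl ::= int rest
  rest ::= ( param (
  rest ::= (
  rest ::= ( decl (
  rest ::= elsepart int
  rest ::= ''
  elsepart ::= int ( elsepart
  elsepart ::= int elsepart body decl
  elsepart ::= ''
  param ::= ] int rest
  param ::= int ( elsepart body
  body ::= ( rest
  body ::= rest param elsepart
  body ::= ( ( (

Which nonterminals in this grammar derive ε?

Directly nullable (have an ''-production): decl, rest, elsepart.
No other nonterminal has a production whose RHS symbols are all nullable.

{ decl, elsepart, rest }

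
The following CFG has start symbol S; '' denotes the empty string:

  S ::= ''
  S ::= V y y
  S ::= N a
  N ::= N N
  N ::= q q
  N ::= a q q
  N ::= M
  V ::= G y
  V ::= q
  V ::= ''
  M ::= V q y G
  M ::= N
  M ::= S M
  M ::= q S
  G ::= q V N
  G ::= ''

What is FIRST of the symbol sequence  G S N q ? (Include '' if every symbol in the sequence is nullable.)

{ a, q, y }

Add FIRST(G)\{''} = { q }; G is nullable, continue.
Add FIRST(S)\{''} = { a, q, y }; S is nullable, continue.
Add FIRST(N) = { a, q, y }; N is not nullable, stop.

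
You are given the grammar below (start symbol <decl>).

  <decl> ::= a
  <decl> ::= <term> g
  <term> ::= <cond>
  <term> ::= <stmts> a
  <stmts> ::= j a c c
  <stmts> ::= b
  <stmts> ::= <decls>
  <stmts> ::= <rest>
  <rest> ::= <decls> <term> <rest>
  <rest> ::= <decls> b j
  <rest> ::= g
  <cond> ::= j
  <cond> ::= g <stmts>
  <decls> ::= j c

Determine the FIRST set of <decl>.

<decl> ::= a contributes {a}.
From <decl> ::= <term> g: add FIRST(<term>) = { b, g, j }.
Union: FIRST(<decl>) = { a, b, g, j }.

{ a, b, g, j }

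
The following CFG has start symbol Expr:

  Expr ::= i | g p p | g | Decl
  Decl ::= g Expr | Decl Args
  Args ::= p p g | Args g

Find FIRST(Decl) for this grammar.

{ g }

Decl ::= g Expr contributes {g}.
From Decl ::= Decl Args: add FIRST(Decl) = { g }.
Union: FIRST(Decl) = { g }.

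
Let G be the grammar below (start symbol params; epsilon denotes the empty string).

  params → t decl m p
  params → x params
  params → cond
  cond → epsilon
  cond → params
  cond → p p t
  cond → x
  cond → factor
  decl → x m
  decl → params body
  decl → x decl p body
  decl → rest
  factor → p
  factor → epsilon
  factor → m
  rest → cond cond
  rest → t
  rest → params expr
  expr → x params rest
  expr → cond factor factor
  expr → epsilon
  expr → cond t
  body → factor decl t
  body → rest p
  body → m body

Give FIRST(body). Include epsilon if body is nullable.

From body → factor decl t: factor, decl nullable, take FIRST(factor) ∪ FIRST(decl) ∪ {t} = { m, p, t, x }.
From body → rest p: rest nullable, take FIRST(rest) ∪ {p} = { m, p, t, x }.
body → m body contributes {m}.
Union: FIRST(body) = { m, p, t, x }.

{ m, p, t, x }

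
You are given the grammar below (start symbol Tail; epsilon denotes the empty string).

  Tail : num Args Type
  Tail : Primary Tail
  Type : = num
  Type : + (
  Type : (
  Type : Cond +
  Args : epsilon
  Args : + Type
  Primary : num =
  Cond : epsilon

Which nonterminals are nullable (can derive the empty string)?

Directly nullable (have an epsilon-production): Args, Cond.
No other nonterminal has a production whose RHS symbols are all nullable.

{ Args, Cond }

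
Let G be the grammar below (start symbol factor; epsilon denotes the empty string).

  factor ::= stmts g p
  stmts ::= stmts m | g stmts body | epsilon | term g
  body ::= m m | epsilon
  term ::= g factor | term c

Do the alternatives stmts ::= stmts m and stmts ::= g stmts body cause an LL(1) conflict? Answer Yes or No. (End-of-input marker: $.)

FIRST(stmts m) = { g, m } and FIRST(g stmts body) = { g }.
Both contain g, so the two alternatives are not disjoint — LL(1) conflict.

Yes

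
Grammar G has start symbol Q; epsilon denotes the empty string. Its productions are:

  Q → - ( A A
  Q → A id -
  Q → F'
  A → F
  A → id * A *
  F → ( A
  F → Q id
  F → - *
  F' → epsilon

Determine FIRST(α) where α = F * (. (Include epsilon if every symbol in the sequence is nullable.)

{ (, -, id }

Add FIRST(F) = { (, -, id }; F is not nullable, stop.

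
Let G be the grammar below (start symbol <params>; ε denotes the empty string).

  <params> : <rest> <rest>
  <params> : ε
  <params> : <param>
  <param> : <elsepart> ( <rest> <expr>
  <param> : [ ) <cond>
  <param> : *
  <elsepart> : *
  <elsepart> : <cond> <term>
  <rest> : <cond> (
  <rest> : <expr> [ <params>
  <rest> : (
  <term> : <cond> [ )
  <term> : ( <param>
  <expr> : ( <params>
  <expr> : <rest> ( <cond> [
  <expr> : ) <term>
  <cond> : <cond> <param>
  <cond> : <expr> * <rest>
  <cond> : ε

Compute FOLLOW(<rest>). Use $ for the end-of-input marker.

{ $, (, ), *, [ }

In <params> : <rest> <rest>: add FIRST(<rest>) = { (, ), *, [ }.
In <params> : <rest> <rest>: <rest> is at the end, add FOLLOW(<params>) = { $, (, ), *, [ }.
In <param> : <elsepart> ( <rest> <expr>: add FIRST(<expr>) = { (, ), *, [ }.
In <expr> : <rest> ( <cond> [: add FIRST(( <cond> [) = { ( }.
In <cond> : <expr> * <rest>: <rest> is at the end, add FOLLOW(<cond>) = { $, (, ), *, [ }.
Union: FOLLOW(<rest>) = { $, (, ), *, [ }.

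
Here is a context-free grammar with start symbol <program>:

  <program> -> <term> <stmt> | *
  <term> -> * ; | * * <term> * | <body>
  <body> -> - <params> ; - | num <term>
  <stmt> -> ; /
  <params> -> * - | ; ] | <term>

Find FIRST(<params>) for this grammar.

{ *, -, ;, num }

<params> -> * - contributes {*}.
<params> -> ; ] contributes {;}.
From <params> -> <term>: add FIRST(<term>) = { *, -, num }.
Union: FIRST(<params>) = { *, -, ;, num }.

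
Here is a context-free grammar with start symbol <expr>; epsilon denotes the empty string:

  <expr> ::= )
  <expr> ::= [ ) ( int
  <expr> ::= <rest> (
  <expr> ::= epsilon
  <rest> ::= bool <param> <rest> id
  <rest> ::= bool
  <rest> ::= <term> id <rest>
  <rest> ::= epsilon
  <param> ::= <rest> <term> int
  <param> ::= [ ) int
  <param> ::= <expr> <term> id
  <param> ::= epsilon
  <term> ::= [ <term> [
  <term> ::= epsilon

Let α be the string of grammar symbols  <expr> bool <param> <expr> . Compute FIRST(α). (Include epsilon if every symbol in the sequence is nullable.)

Add FIRST(<expr>)\{epsilon} = { (, ), [, bool, id }; <expr> is nullable, continue.
bool is a terminal; add {bool} and stop.

{ (, ), [, bool, id }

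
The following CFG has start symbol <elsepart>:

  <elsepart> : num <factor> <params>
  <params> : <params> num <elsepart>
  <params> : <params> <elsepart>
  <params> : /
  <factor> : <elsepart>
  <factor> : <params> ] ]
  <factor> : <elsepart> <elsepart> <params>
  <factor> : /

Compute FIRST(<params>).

{ / }

From <params> : <params> num <elsepart>: add FIRST(<params>) = { / }.
From <params> : <params> <elsepart>: add FIRST(<params>) = { / }.
<params> : / contributes {/}.
Union: FIRST(<params>) = { / }.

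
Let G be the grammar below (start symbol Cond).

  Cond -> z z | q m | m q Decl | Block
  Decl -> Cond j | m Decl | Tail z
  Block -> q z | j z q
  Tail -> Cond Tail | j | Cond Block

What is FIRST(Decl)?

From Decl -> Cond j: add FIRST(Cond) = { j, m, q, z }.
Decl -> m Decl contributes {m}.
From Decl -> Tail z: add FIRST(Tail) = { j, m, q, z }.
Union: FIRST(Decl) = { j, m, q, z }.

{ j, m, q, z }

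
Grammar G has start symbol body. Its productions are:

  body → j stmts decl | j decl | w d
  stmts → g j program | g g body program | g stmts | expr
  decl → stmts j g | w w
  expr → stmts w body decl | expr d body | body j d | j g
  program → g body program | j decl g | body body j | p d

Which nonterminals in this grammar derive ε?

No nonterminal has an empty production or an RHS whose symbols are all nullable.

{ } (none)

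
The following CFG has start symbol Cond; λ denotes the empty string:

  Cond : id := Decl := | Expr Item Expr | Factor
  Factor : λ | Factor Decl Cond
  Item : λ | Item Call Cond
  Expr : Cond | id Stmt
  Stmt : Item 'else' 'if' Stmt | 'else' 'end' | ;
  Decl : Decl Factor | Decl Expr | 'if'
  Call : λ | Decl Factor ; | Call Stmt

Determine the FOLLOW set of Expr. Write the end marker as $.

In Cond : Expr Item Expr: add FIRST(Item Expr)\{λ} = { 'else', 'if', ;, id }.
  Since Item Expr is nullable, also add FOLLOW(Cond) = { $, 'else', 'if', :=, ;, id }.
In Cond : Expr Item Expr: Expr is at the end, add FOLLOW(Cond) = { $, 'else', 'if', :=, ;, id }.
In Decl : Decl Expr: Expr is at the end, add FOLLOW(Decl) = { $, 'else', 'if', :=, ;, id }.
Union: FOLLOW(Expr) = { $, 'else', 'if', :=, ;, id }.

{ $, 'else', 'if', :=, ;, id }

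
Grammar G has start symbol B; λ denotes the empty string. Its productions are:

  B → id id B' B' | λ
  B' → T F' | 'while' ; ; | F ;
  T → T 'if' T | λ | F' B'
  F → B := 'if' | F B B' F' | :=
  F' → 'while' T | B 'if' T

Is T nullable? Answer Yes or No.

Yes

T has an λ-production, so T ⇒ λ.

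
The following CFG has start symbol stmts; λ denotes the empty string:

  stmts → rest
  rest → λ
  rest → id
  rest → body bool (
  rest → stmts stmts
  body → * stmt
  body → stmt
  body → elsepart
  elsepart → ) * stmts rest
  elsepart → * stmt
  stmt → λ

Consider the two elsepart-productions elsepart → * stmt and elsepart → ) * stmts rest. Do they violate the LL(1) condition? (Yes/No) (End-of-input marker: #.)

FIRST(* stmt) = { * } and FIRST() * stmts rest) = { ) }.
The FIRST sets are disjoint and neither alternative is nullable — no conflict.

No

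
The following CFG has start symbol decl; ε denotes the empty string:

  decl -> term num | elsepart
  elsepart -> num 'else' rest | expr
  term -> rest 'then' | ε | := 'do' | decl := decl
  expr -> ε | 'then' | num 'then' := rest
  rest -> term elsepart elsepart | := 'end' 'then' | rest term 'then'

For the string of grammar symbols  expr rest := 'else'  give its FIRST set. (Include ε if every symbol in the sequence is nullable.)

{ 'then', :=, num }

Add FIRST(expr)\{ε} = { 'then', num }; expr is nullable, continue.
Add FIRST(rest)\{ε} = { 'then', :=, num }; rest is nullable, continue.
:= is a terminal; add {:=} and stop.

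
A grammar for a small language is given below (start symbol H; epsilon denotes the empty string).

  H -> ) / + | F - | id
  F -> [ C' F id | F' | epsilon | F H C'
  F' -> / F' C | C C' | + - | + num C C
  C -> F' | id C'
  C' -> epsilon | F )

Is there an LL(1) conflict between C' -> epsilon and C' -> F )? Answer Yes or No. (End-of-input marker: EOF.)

FIRST(epsilon) = { epsilon } and FIRST(F )) = { ), +, -, /, [, id }.
The first alternative is nullable and FOLLOW(C') = { ), +, -, /, [, id } shares ) with FIRST of the second — conflict.

Yes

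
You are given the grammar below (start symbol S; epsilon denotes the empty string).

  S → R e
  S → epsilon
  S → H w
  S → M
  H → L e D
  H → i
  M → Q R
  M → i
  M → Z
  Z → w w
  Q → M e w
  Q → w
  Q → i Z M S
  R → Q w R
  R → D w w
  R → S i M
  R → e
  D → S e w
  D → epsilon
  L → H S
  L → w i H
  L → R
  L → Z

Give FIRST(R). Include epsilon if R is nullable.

From R → Q w R: add FIRST(Q) = { i, w }.
From R → D w w: D nullable, take FIRST(D) ∪ {w} = { e, i, w }.
From R → S i M: S nullable, take FIRST(S) ∪ {i} = { e, i, w }.
R → e contributes {e}.
Union: FIRST(R) = { e, i, w }.

{ e, i, w }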